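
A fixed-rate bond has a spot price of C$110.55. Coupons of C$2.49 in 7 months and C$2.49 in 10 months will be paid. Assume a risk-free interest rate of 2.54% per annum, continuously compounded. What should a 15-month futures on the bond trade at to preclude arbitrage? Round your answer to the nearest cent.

PV(coupons) I = 2.49·e^(−0.0254·7/12) + 2.49·e^(−0.0254·10/12)
I = 2.4534 + 2.4378 = 4.8912
F = (S − I)·e^(rT) = (110.55 − 4.8912) · e^(0.0254·15/12)
= 105.6588 · e^0.031750 = 105.6588 × 1.032259 = C$109.07

C$109.07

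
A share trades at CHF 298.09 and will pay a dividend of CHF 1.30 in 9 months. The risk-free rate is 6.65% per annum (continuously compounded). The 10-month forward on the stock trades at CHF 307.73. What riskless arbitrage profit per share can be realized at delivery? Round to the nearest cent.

PV(dividends) I = 1.30·e^(−0.0665·9/12) = 1.2368
Fair forward F* = (S − I)·e^(rT) = (298.09 − 1.2368)·e^0.055417 = 296.8532 × 1.056981 = 313.7682
Market CHF 307.73 < fair 313.7682: forward underpriced → reverse cash-and-carry (short the stock, invest proceeds at r, pay the dividends, go long the forward).
Profit at T = |F_mkt − F*| = |307.73 − 313.7682| = CHF 6.04 per share

CHF 6.04 per share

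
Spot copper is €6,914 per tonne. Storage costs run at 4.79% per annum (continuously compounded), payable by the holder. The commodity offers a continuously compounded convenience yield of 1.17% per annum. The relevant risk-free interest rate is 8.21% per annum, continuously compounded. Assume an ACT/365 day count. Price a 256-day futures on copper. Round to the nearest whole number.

Net carry = r + u − y = 0.0821 + 0.0479 − 0.0117 = 0.1183
F = S·e^((r+u−y)T) = 6914 · e^(0.1183 × 256/365) = 6914 · e^0.082972
= 6914 × 1.086511 = €7,512 per tonne

€7,512 per tonne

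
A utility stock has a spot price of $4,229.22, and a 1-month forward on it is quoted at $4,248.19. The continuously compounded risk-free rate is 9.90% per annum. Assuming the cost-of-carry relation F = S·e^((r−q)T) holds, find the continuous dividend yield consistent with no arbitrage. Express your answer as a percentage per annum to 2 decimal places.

4.53%

From F = S·e^((r−q)T): (r − q) = ln(F/S)/T
ln(4248.19/4229.22) = ln(1.004485) = 0.004475
(r − q) = 0.004475 / (1/12) = 0.053700
q = r − ln(F/S)/T = 0.0990 − 0.053700 = 0.045300
q = 4.53%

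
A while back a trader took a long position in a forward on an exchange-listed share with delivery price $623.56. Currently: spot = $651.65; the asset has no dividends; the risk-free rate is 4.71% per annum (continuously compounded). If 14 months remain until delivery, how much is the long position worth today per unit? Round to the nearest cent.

Current fair forward for the remaining 14 months: F = S·e^(r·T), r = 0.0471
F = 651.65 · e^(0.0471 × 14/12) = 651.65 × 1.056488 = 688.4604
Value of long forward = (F − K)·e^(−rT) = (688.4604 − 623.56) · e^(−0.0471·14/12)
= 64.9004 × 0.946532 = 61.43

$61.43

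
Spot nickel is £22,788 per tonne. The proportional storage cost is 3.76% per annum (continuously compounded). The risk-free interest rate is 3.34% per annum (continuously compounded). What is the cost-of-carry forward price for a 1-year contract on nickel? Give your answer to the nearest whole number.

£24,465 per tonne

Net carry = r + u − y = 0.0334 + 0.0376 − 0.0000 = 0.0710
F = S·e^((r+u−y)T) = 22788 · e^(0.0710 × 1) = 22788 · e^0.071000
= 22788 × 1.073581 = £24,465 per tonne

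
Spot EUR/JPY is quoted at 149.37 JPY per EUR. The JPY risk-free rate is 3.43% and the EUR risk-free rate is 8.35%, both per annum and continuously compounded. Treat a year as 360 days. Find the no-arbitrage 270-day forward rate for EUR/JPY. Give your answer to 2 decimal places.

F = S·e^((r_JPY − r_EUR)T) = 149.37 · e^((0.0343 − 0.0835) × 270/360)
= 149.37 · e^-0.036900 = 149.37 × 0.963773
F = 143.96 JPY per EUR

143.96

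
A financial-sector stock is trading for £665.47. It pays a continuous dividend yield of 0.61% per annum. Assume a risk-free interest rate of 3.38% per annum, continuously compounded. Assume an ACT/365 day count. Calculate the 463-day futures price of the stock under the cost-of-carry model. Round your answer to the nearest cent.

F = S·e^((r − q)T) = 665.47 · e^((0.0338 − 0.0061) × 463/365)
= 665.47 · e^0.035137 = 665.47 × 1.035762
F = £689.27

£689.27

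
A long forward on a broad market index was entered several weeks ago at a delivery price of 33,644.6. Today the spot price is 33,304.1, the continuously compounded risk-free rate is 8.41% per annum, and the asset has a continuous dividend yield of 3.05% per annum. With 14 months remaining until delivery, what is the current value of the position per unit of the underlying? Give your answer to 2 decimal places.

Current fair forward for the remaining 14 months: F = S·e^((r − q)·T), (r − q) = 0.0841 − 0.0305 = 0.0536
F = 33304.1 · e^(0.0536 × 14/12) = 33304.1 × 1.06452994 = 35453.2116
Value of long forward = (F − K)·e^(−rT) = (35453.2116 − 33644.6) · e^(−0.0841·14/12)
= 1808.6116 × 0.90654313 = 1639.58

1639.58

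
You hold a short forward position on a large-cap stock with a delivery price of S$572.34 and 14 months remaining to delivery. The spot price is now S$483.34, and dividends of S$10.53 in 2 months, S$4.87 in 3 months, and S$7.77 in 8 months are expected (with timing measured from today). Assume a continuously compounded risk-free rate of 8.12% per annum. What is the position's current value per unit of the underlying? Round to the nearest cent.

PV(remaining dividends) I = 10.53·e^(−0.0812·2/12) + 4.87·e^(−0.0812·3/12) + 7.77·e^(−0.0812·8/12) = 22.5212
Current forward F = (S − I)·e^(rT) = (483.34 − 22.5212)·e^(0.0812·14/12) = 460.8188 × 1.099366 = 506.6085
Value (long) = (F − K)·e^(−rT) = (506.6085 − 572.34) × 0.909615 = -59.7904
Short position value = −(long value) = S$59.79

S$59.79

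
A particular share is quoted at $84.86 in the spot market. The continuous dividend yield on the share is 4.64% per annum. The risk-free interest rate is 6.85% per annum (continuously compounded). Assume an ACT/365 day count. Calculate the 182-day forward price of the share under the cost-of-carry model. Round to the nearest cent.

$85.80

F = S·e^((r − q)T) = 84.86 · e^((0.0685 − 0.0464) × 182/365)
= 84.86 · e^0.011020 = 84.86 × 1.011081
F = $85.80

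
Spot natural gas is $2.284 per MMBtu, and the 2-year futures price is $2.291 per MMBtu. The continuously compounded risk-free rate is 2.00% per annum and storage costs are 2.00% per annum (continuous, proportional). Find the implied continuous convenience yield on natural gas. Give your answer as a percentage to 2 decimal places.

F = S·e^((r+u−y)T) ⇒ (r+u−y) = ln(F/S)/T
ln(2.291/2.284) = 0.003060; /T ⇒ 0.001530
y = r + u − ln(F/S)/T = 0.0200 + 0.0200 − 0.001530 = 0.038470
y = 3.85%

3.85%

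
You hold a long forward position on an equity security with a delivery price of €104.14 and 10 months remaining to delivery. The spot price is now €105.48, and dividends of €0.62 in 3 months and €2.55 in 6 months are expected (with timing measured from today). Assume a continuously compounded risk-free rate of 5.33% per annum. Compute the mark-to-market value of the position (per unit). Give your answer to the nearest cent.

€2.77

PV(remaining dividends) I = 0.62·e^(−0.0533·3/12) + 2.55·e^(−0.0533·6/12) = 3.0947
Current forward F = (S − I)·e^(rT) = (105.48 − 3.0947)·e^(0.0533·10/12) = 102.3853 × 1.045418 = 107.0354
Value (long) = (F − K)·e^(−rT) = (107.0354 − 104.14) × 0.956555 = 2.7696
Value = €2.77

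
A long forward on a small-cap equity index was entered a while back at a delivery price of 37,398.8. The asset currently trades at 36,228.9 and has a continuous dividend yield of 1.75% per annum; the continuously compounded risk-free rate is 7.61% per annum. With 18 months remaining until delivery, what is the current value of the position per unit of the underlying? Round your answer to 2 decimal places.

1925.89

Current fair forward for the remaining 18 months: F = S·e^((r − q)·T), (r − q) = 0.0761 − 0.0175 = 0.0586
F = 36228.9 · e^(0.0586 × 18/12) = 36228.9 × 1.09187893 = 39557.5726
Value of long forward = (F − K)·e^(−rT) = (39557.5726 − 37398.8) · e^(−0.0761·18/12)
= 2158.7726 × 0.89212413 = 1925.89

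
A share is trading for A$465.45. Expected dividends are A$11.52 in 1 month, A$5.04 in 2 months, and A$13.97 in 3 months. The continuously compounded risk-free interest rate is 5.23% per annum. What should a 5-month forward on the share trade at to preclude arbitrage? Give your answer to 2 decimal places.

PV(dividends) I = 11.52·e^(−0.0523·1/12) + 5.04·e^(−0.0523·2/12) + 13.97·e^(−0.0523·3/12)
I = 11.4699 + 4.9963 + 13.7885 = 30.2547
F = (S − I)·e^(rT) = (465.45 − 30.2547) · e^(0.0523·5/12)
= 435.1953 · e^0.021792 = 435.1953 × 1.022031 = A$444.78

A$444.78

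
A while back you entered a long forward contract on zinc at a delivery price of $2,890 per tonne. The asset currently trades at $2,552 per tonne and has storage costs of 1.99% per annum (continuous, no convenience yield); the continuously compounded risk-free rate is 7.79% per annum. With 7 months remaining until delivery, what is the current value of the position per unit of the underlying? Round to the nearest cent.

Current fair forward for the remaining 7 months: F = S·e^((r + u)·T), (r + u) = 0.0779 + 0.0199 = 0.0978
F = 2552 · e^(0.0978 × 7/12) = 2552 × 1.05870874 = 2701.8247
Value of long forward = (F − K)·e^(−rT) = (2701.8247 − 2890) · e^(−0.0779·7/12)
= -188.1753 × 0.95557534 = -179.82

-$179.82 per tonne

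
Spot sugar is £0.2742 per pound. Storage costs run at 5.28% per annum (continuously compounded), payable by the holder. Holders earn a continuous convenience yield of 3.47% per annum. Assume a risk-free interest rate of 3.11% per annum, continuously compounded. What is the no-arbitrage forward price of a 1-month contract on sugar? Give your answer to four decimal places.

Net carry = r + u − y = 0.0311 + 0.0528 − 0.0347 = 0.0492
F = S·e^((r+u−y)T) = 0.2742 · e^(0.0492 × 1/12) = 0.2742 · e^0.004100
= 0.2742 × 1.004108 = £0.2753 per pound

£0.2753 per pound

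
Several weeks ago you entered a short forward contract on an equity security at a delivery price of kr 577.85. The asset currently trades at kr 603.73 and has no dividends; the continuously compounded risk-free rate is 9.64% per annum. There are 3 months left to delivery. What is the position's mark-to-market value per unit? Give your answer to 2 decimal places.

-kr 39.64

Current fair forward for the remaining 3 months: F = S·e^(r·T), r = 0.0964
F = 603.73 · e^(0.0964 × 3/12) = 603.73 × 1.024393 = 618.4568
Value of long forward = (F − K)·e^(−rT) = (618.4568 − 577.85) · e^(−0.0964·3/12)
= 40.6068 × 0.976188 = 39.64
Short position value = −(long value) = -kr 39.64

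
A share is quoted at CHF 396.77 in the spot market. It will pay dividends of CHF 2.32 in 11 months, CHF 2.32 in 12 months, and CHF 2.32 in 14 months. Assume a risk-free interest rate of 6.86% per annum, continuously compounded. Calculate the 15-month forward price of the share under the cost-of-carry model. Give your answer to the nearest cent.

PV(dividends) I = 2.32·e^(−0.0686·11/12) + 2.32·e^(−0.0686·12/12) + 2.32·e^(−0.0686·14/12)
I = 2.1786 + 2.1662 + 2.1416 = 6.4864
F = (S − I)·e^(rT) = (396.77 − 6.4864) · e^(0.0686·15/12)
= 390.2836 · e^0.085750 = 390.2836 × 1.089534 = CHF 425.23

CHF 425.23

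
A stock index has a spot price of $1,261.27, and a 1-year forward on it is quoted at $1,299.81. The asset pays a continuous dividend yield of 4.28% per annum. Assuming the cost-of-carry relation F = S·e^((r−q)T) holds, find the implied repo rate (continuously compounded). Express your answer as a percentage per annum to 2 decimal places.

7.29%

From F = S·e^((r−q)T): (r − q) = ln(F/S)/T
ln(1299.81/1261.27) = ln(1.030557) = 0.030099
(r − q) = 0.030099 / (1) = 0.030099
r = ln(F/S)/T + q = 0.030099 + 0.0428 = 0.072899
r = 7.29%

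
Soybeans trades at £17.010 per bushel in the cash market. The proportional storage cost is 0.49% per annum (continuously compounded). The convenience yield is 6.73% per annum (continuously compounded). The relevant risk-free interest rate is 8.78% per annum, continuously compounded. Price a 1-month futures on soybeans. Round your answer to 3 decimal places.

£17.046 per bushel

Net carry = r + u − y = 0.0878 + 0.0049 − 0.0673 = 0.0254
F = S·e^((r+u−y)T) = 17.010 · e^(0.0254 × 1/12) = 17.010 · e^0.002117
= 17.010 × 1.002119 = £17.046 per bushel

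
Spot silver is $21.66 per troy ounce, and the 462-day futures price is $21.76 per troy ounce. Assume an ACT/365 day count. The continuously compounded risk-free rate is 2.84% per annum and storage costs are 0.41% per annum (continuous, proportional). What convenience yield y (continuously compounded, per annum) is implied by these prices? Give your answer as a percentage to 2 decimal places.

F = S·e^((r+u−y)T) ⇒ (r+u−y) = ln(F/S)/T
ln(21.76/21.66) = 0.004606; /T ⇒ 0.003639
y = r + u − ln(F/S)/T = 0.0284 + 0.0041 − 0.003639 = 0.028861
y = 2.89%

2.89%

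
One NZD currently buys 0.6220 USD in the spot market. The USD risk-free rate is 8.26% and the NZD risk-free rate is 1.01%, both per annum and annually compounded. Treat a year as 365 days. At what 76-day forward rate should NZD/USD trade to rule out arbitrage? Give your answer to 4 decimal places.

0.6310

By covered interest parity, F = S · (1+r_USD)^T / (1+r_NZD)^T
= 0.6220 × 1.016663 / 1.002095 = 0.6220 × 1.014538
F = 0.6310 USD per NZD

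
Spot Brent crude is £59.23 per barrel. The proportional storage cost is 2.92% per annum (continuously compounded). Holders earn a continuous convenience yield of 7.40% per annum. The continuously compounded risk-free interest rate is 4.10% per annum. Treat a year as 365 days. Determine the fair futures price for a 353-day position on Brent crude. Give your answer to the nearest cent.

£59.01 per barrel

Net carry = r + u − y = 0.0410 + 0.0292 − 0.0740 = -0.0038
F = S·e^((r+u−y)T) = 59.23 · e^(-0.0038 × 353/365) = 59.23 · e^-0.003675
= 59.23 × 0.996332 = £59.01 per barrel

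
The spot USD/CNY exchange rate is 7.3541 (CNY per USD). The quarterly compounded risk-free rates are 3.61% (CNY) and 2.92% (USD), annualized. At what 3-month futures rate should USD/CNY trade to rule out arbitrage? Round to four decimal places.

By covered interest parity, F = S · (1+r_CNY/4)^(4T) / (1+r_USD/4)^(4T)
= 7.3541 × 1.009025 / 1.007300 = 7.3541 × 1.001712
F = 7.3667 CNY per USD

7.3667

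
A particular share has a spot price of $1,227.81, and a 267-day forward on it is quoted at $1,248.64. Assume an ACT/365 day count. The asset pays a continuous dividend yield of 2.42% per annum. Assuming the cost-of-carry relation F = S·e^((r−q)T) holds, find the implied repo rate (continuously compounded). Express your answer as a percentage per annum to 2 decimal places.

4.72%

From F = S·e^((r−q)T): (r − q) = ln(F/S)/T
ln(1248.64/1227.81) = ln(1.016965) = 0.016823
(r − q) = 0.016823 / (267/365) = 0.022998
r = ln(F/S)/T + q = 0.022998 + 0.0242 = 0.047198
r = 4.72%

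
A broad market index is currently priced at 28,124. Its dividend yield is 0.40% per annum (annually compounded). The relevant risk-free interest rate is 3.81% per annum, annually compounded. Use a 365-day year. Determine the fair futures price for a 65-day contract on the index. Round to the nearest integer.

28,292

F = S · (1+r)^T / (1+q)^T
= 28124 × 1.006681 / 1.000711 = 28124 × 1.005966
F = 28,292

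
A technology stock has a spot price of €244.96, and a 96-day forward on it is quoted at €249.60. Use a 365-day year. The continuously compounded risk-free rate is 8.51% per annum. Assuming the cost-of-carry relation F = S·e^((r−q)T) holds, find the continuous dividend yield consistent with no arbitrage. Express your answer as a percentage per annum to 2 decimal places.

1.38%

From F = S·e^((r−q)T): (r − q) = ln(F/S)/T
ln(249.60/244.96) = ln(1.018942) = 0.018765
(r − q) = 0.018765 / (96/365) = 0.071346
q = r − ln(F/S)/T = 0.0851 − 0.071346 = 0.013754
q = 1.38%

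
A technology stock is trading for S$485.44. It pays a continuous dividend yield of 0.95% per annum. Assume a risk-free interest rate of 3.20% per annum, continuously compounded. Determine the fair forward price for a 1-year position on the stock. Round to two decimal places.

S$496.49

F = S·e^((r − q)T) = 485.44 · e^((0.0320 − 0.0095) × 1)
= 485.44 · e^0.022500 = 485.44 × 1.022755
F = S$496.49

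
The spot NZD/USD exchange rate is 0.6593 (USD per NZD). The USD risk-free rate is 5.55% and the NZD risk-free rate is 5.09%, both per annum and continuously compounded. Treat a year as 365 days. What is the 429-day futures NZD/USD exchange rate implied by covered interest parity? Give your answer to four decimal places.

0.6629

F = S·e^((r_USD − r_NZD)T) = 0.6593 · e^((0.0555 − 0.0509) × 429/365)
= 0.6593 · e^0.005407 = 0.6593 × 1.005422
F = 0.6629 USD per NZD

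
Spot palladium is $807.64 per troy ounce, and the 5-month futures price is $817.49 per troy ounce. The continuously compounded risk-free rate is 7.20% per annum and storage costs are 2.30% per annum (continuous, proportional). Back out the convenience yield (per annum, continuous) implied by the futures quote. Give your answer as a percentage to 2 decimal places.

F = S·e^((r+u−y)T) ⇒ (r+u−y) = ln(F/S)/T
ln(817.49/807.64) = 0.012122; /T ⇒ 0.029093
y = r + u − ln(F/S)/T = 0.0720 + 0.0230 − 0.029093 = 0.065907
y = 6.59%

6.59%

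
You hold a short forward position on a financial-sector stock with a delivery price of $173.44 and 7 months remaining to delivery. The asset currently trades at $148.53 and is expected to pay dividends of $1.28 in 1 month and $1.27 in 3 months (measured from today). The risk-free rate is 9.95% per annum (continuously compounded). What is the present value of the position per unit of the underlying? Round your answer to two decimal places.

PV(remaining dividends) I = 1.28·e^(−0.0995·1/12) + 1.27·e^(−0.0995·3/12) = 2.5082
Current forward F = (S − I)·e^(rT) = (148.53 − 2.5082)·e^(0.0995·7/12) = 146.0218 × 1.059759 = 154.7479
Value (long) = (F − K)·e^(−rT) = (154.7479 − 173.44) × 0.943611 = -17.6381
Short position value = −(long value) = $17.64

$17.64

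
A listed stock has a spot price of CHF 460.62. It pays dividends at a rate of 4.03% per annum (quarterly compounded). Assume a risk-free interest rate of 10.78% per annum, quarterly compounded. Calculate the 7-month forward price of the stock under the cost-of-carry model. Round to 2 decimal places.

F = S · (1+r/4)^(4T) / (1+q/4)^(4T)
= 460.62 × 1.064017 / 1.023666 = 460.62 × 1.039418
F = CHF 478.78

CHF 478.78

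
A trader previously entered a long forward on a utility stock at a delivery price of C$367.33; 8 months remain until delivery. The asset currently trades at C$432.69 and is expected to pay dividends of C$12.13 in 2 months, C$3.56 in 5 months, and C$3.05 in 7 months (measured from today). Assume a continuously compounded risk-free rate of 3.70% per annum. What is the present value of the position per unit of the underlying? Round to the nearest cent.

C$55.76

PV(remaining dividends) I = 12.13·e^(−0.0370·2/12) + 3.56·e^(−0.0370·5/12) + 3.05·e^(−0.0370·7/12) = 18.5458
Current forward F = (S − I)·e^(rT) = (432.69 − 18.5458)·e^(0.0370·8/12) = 414.1442 × 1.024973 = 424.4866
Value (long) = (F − K)·e^(−rT) = (424.4866 − 367.33) × 0.975635 = 55.7640
Value = C$55.76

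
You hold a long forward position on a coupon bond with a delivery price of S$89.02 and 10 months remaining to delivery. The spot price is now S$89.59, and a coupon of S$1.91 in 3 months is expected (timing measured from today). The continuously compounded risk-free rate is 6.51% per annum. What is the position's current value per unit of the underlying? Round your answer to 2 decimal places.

PV(remaining coupons) I = 1.91·e^(−0.0651·3/12) = 1.8792
Current forward F = (S − I)·e^(rT) = (89.59 − 1.8792)·e^(0.0651·10/12) = 87.7108 × 1.055749 = 92.6006
Value (long) = (F − K)·e^(−rT) = (92.6006 − 89.02) × 0.947195 = 3.3915
Value = S$3.39

S$3.39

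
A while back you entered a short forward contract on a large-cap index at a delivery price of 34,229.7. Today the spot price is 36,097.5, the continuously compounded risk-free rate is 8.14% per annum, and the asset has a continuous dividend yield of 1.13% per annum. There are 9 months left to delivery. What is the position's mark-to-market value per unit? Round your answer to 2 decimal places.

Current fair forward for the remaining 9 months: F = S·e^((r − q)·T), (r − q) = 0.0814 − 0.0113 = 0.0701
F = 36097.5 · e^(0.0701 × 9/12) = 36097.5 × 1.05398161 = 38046.1012
Value of long forward = (F − K)·e^(−rT) = (38046.1012 − 34229.7) · e^(−0.0814·9/12)
= 3816.4012 × 0.94077620 = 3590.38
Short position value = −(long value) = -3590.38

-3590.38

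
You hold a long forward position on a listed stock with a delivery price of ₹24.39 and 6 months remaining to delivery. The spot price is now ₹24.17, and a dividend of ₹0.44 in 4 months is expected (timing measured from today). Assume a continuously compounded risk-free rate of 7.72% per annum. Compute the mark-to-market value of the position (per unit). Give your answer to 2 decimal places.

PV(remaining dividends) I = 0.44·e^(−0.0772·4/12) = 0.4288
Current forward F = (S − I)·e^(rT) = (24.17 − 0.4288)·e^(0.0772·6/12) = 23.7412 × 1.039355 = 24.6755
Value (long) = (F − K)·e^(−rT) = (24.6755 − 24.39) × 0.962135 = 0.2747
Value = ₹0.27

₹0.27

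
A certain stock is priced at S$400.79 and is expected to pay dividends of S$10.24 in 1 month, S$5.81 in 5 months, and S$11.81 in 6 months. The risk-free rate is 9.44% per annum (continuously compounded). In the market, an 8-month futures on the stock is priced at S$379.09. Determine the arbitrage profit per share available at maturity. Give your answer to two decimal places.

PV(dividends) I = 10.24·e^(−0.0944·1/12) + 5.81·e^(−0.0944·5/12) + 11.81·e^(−0.0944·6/12) = 27.0112
Fair futures F* = (S − I)·e^(rT) = (400.79 − 27.0112)·e^0.062933 = 373.7788 × 1.064955 = 398.0576
Market S$379.09 < fair 398.0576: forward underpriced → reverse cash-and-carry (short the stock, invest proceeds at r, pay the dividends, go long the forward).
Profit at T = |F_mkt − F*| = |379.09 − 398.0576| = S$18.97 per share

S$18.97 per share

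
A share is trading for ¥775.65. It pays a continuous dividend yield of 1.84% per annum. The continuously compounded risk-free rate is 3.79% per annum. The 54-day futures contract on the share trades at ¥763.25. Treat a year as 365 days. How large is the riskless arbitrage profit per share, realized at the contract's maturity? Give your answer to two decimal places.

Fair futures: F* = S·e^(carry·T), with carry = (r − q) = 0.0379 − 0.0184 = 0.0195
F* = 775.65 · e^(0.0195 × 54/365) = 775.65 · e^0.002885 = 775.65 × 1.002889 = ¥777.8909
Market ¥763.25 < fair ¥777.8909: forward underpriced → reverse cash-and-carry (short spot, go long the forward).
At maturity, profit = |F_mkt − F*| = |763.25 − 777.8909| = ¥14.64 per share

¥14.64 per share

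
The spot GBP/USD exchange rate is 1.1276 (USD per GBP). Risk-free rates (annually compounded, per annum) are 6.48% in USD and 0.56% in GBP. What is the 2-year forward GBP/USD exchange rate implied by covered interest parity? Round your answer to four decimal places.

By covered interest parity, F = S · (1+r_USD)^T / (1+r_GBP)^T
= 1.1276 × 1.133799 / 1.011231 = 1.1276 × 1.121207
F = 1.2643 USD per GBP

1.2643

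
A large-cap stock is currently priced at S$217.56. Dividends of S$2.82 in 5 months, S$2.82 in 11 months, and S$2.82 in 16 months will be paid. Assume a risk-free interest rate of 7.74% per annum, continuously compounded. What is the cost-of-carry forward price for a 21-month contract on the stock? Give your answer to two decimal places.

S$240.07

PV(dividends) I = 2.82·e^(−0.0774·5/12) + 2.82·e^(−0.0774·11/12) + 2.82·e^(−0.0774·16/12)
I = 2.7305 + 2.6269 + 2.5435 = 7.9009
F = (S − I)·e^(rT) = (217.56 − 7.9009) · e^(0.0774·21/12)
= 209.6591 · e^0.135450 = 209.6591 × 1.145052 = S$240.07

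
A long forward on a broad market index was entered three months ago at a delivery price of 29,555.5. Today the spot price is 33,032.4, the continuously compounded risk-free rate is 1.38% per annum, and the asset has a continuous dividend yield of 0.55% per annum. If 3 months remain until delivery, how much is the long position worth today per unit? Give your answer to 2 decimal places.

3533.30

Current fair forward for the remaining 3 months: F = S·e^((r − q)·T), (r − q) = 0.0138 − 0.0055 = 0.0083
F = 33032.4 · e^(0.0083 × 3/12) = 33032.4 × 1.00207715 = 33101.0132
Value of long forward = (F − K)·e^(−rT) = (33101.0132 − 29555.5) · e^(−0.0138·3/12)
= 3545.5132 × 0.99655594 = 3533.30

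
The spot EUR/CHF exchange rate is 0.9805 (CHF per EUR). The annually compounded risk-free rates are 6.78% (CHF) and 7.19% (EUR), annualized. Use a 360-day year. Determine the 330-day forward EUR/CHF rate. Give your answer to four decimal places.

0.9771

By covered interest parity, F = S · (1+r_CHF)^T / (1+r_EUR)^T
= 0.9805 × 1.061979 / 1.065716 = 0.9805 × 0.996493
F = 0.9771 CHF per EUR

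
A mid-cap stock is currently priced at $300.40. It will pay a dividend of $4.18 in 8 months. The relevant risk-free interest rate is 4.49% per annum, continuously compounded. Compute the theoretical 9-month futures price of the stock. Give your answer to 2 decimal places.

$306.49

PV(dividends) I = 4.18·e^(−0.0449·8/12)
I = 4.0567
F = (S − I)·e^(rT) = (300.40 − 4.0567) · e^(0.0449·9/12)
= 296.3433 · e^0.033675 = 296.3433 × 1.034248 = $306.49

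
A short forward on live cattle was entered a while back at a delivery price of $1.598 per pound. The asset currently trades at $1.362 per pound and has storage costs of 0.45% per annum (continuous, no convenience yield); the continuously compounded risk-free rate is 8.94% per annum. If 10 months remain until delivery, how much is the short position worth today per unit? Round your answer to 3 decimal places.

$0.116 per pound

Current fair forward for the remaining 10 months: F = S·e^((r + u)·T), (r + u) = 0.0894 + 0.0045 = 0.0939
F = 1.362 · e^(0.0939 × 10/12) = 1.362 × 1.081393 = 1.4729
Value of long forward = (F − K)·e^(−rT) = (1.4729 − 1.598) · e^(−0.0894·10/12)
= -0.1251 × 0.928207 = -0.116
Short position value = −(long value) = $0.116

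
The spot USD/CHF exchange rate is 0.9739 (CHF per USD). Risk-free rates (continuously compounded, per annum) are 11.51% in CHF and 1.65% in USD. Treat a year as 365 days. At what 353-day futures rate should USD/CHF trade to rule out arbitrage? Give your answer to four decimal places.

F = S·e^((r_CHF − r_USD)T) = 0.9739 · e^((0.1151 − 0.0165) × 353/365)
= 0.9739 · e^0.095358 = 0.9739 × 1.100053
F = 1.0713 CHF per USD

1.0713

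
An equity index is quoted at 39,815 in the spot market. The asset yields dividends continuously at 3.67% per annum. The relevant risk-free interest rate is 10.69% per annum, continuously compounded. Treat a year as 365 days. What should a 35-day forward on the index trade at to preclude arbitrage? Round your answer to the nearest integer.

40,084

F = S·e^((r − q)T) = 39815 · e^((0.1069 − 0.0367) × 35/365)
= 39815 · e^0.006732 = 39815 × 1.006755
F = 40,084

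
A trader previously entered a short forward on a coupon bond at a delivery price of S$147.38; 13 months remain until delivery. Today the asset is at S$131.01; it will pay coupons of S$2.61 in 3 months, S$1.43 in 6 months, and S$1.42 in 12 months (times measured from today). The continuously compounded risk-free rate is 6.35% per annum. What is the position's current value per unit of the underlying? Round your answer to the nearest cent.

PV(remaining coupons) I = 2.61·e^(−0.0635·3/12) + 1.43·e^(−0.0635·6/12) + 1.42·e^(−0.0635·12/12) = 5.2868
Current forward F = (S − I)·e^(rT) = (131.01 − 5.2868)·e^(0.0635·13/12) = 125.7232 × 1.071213 = 134.6763
Value (long) = (F − K)·e^(−rT) = (134.6763 − 147.38) × 0.933521 = -11.8592
Short position value = −(long value) = S$11.86

S$11.86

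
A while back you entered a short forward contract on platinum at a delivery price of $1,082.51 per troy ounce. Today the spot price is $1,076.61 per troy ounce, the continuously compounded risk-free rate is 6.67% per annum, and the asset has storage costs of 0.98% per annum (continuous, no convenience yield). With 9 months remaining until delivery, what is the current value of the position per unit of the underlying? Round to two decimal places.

-$54.86 per troy ounce

Current fair forward for the remaining 9 months: F = S·e^((r + u)·T), (r + u) = 0.0667 + 0.0098 = 0.0765
F = 1076.61 · e^(0.0765 × 9/12) = 1076.61 × 1.05905288 = 1140.1869
Value of long forward = (F − K)·e^(−rT) = (1140.1869 − 1082.51) · e^(−0.0667·9/12)
= 57.6769 × 0.95120564 = 54.86
Short position value = −(long value) = -$54.86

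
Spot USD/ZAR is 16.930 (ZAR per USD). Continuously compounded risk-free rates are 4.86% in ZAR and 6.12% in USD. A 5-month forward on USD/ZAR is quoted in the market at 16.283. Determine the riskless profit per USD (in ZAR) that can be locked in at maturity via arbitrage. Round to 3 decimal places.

0.558 per USD (in ZAR)

Fair forward: F* = S·e^(carry·T), with carry = (r_ZAR − r_USD) = 0.0486 − 0.0612 = -0.0126
F* = 16.930 · e^(-0.0126 × 5/12) = 16.930 · e^-0.005250 = 16.930 × 0.994764 = 16.8414
Market 16.283 < fair 16.8414: forward underpriced → reverse cash-and-carry (short spot, go long the forward).
At maturity, profit = |F_mkt − F*| = |16.283 − 16.8414| = 0.558 per USD (in ZAR)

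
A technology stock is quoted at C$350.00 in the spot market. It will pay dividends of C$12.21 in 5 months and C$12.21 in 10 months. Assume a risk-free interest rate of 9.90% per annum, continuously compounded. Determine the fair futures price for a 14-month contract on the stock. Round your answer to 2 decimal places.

PV(dividends) I = 12.21·e^(−0.0990·5/12) + 12.21·e^(−0.0990·10/12)
I = 11.7166 + 11.2431 = 22.9597
F = (S − I)·e^(rT) = (350.00 − 22.9597) · e^(0.0990·14/12)
= 327.0403 · e^0.115500 = 327.0403 × 1.122435 = C$367.08

C$367.08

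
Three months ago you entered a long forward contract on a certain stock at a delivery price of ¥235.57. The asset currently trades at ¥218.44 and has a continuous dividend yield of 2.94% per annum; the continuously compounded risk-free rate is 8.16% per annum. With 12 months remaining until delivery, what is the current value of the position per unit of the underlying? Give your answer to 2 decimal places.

Current fair forward for the remaining 12 months: F = S·e^((r − q)·T), (r − q) = 0.0816 − 0.0294 = 0.0522
F = 218.44 · e^(0.0522 × 12/12) = 218.44 × 1.053586 = 230.1453
Value of long forward = (F − K)·e^(−rT) = (230.1453 − 235.57) · e^(−0.0816·12/12)
= -5.4247 × 0.921641 = -5.00

-¥5.00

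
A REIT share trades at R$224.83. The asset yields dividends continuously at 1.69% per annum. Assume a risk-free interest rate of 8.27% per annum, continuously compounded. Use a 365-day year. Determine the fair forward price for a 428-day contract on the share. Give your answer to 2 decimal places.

R$242.86

F = S·e^((r − q)T) = 224.83 · e^((0.0827 − 0.0169) × 428/365)
= 224.83 · e^0.077157 = 224.83 × 1.080212
F = R$242.86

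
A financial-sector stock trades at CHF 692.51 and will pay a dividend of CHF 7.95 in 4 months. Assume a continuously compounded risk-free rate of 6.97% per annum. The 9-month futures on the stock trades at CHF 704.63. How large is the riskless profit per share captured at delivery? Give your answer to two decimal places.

PV(dividends) I = 7.95·e^(−0.0697·4/12) = 7.7674
Fair futures F* = (S − I)·e^(rT) = (692.51 − 7.7674)·e^0.052275 = 684.7426 × 1.053665 = 721.4893
Market CHF 704.63 < fair 721.4893: forward underpriced → reverse cash-and-carry (short the stock, invest proceeds at r, pay the dividends, go long the forward).
Profit at T = |F_mkt − F*| = |704.63 − 721.4893| = CHF 16.86 per share

CHF 16.86 per share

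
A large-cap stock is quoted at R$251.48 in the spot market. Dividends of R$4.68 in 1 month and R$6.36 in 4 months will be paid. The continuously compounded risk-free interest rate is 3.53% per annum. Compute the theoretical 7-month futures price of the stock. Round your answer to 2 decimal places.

PV(dividends) I = 4.68·e^(−0.0353·1/12) + 6.36·e^(−0.0353·4/12)
I = 4.6663 + 6.2856 = 10.9519
F = (S − I)·e^(rT) = (251.48 − 10.9519) · e^(0.0353·7/12)
= 240.5281 · e^0.020592 = 240.5281 × 1.020805 = R$245.53

R$245.53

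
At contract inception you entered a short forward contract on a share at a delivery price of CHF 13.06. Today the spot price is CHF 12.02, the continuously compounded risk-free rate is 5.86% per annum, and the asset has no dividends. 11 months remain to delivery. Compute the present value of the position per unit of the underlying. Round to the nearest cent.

CHF 0.36

Current fair forward for the remaining 11 months: F = S·e^(r·T), r = 0.0586
F = 12.02 · e^(0.0586 × 11/12) = 12.02 × 1.055186 = 12.6833
Value of long forward = (F − K)·e^(−rT) = (12.6833 − 13.06) · e^(−0.0586·11/12)
= -0.3767 × 0.947701 = -0.36
Short position value = −(long value) = CHF 0.36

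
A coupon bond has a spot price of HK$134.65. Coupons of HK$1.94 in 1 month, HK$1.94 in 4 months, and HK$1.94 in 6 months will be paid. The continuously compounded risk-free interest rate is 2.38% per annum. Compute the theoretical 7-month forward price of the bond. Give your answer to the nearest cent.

HK$130.67

PV(coupons) I = 1.94·e^(−0.0238·1/12) + 1.94·e^(−0.0238·4/12) + 1.94·e^(−0.0238·6/12)
I = 1.9362 + 1.9247 + 1.9171 = 5.7780
F = (S − I)·e^(rT) = (134.65 − 5.7780) · e^(0.0238·7/12)
= 128.8720 · e^0.013883 = 128.8720 × 1.013980 = HK$130.67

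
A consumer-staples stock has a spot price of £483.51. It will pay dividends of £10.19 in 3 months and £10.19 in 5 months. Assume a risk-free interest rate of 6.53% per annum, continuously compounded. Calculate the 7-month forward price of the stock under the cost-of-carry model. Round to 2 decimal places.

PV(dividends) I = 10.19·e^(−0.0653·3/12) + 10.19·e^(−0.0653·5/12)
I = 10.0250 + 9.9165 = 19.9415
F = (S − I)·e^(rT) = (483.51 − 19.9415) · e^(0.0653·7/12)
= 463.5685 · e^0.038092 = 463.5685 × 1.038827 = £481.57

£481.57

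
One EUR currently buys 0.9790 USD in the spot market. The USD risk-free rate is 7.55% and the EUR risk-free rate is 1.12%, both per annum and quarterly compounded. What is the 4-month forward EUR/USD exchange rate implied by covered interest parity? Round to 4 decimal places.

By covered interest parity, F = S · (1+r_USD/4)^(4T) / (1+r_EUR/4)^(4T)
= 0.9790 × 1.025246 / 1.003735 = 0.9790 × 1.021431
F = 1.0000 USD per EUR

1.0000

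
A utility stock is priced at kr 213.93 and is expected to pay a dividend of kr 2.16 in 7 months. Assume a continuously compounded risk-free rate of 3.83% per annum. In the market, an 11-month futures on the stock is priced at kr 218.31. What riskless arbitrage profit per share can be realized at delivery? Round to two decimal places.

PV(dividends) I = 2.16·e^(−0.0383·7/12) = 2.1123
Fair futures F* = (S − I)·e^(rT) = (213.93 − 2.1123)·e^0.035108 = 211.8177 × 1.035732 = 219.3864
Market kr 218.31 < fair 219.3864: forward underpriced → reverse cash-and-carry (short the stock, invest proceeds at r, pay the dividends, go long the forward).
Profit at T = |F_mkt − F*| = |218.31 − 219.3864| = kr 1.08 per share

kr 1.08 per share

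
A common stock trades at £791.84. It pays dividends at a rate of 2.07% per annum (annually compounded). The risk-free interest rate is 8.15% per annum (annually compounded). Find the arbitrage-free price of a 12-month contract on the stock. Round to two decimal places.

F = S · (1+r)^T / (1+q)^T
= 791.84 × 1.081500 / 1.020700 = 791.84 × 1.059567
F = £839.01

£839.01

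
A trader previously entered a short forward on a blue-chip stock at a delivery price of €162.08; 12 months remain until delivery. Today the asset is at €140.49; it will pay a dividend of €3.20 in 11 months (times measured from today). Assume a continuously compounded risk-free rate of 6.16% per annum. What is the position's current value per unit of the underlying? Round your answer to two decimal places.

€14.93

PV(remaining dividends) I = 3.20·e^(−0.0616·11/12) = 3.0243
Current forward F = (S − I)·e^(rT) = (140.49 − 3.0243)·e^(0.0616·12/12) = 137.4657 × 1.063537 = 146.1999
Value (long) = (F − K)·e^(−rT) = (146.1999 − 162.08) × 0.940259 = -14.9314
Short position value = −(long value) = €14.93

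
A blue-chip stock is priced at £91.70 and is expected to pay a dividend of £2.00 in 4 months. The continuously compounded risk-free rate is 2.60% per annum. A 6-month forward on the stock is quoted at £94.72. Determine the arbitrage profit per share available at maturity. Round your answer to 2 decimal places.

£3.83 per share

PV(dividends) I = 2.00·e^(−0.0260·4/12) = 1.9827
Fair forward F* = (S − I)·e^(rT) = (91.70 − 1.9827)·e^0.013000 = 89.7173 × 1.013085 = 90.8913
Market £94.72 > fair 90.8913: forward overpriced → cash-and-carry (borrow at r, buy the stock and collect the dividends, short the forward).
Profit at T = |F_mkt − F*| = |94.72 − 90.8913| = £3.83 per share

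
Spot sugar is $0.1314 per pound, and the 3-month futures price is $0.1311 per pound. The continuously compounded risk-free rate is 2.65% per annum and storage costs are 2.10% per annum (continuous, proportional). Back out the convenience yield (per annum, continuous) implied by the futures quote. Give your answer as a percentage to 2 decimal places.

5.66%

F = S·e^((r+u−y)T) ⇒ (r+u−y) = ln(F/S)/T
ln(0.1311/0.1314) = -0.002286; /T ⇒ -0.009144
y = r + u − ln(F/S)/T = 0.0265 + 0.0210 + 0.009144 = 0.056644
y = 5.66%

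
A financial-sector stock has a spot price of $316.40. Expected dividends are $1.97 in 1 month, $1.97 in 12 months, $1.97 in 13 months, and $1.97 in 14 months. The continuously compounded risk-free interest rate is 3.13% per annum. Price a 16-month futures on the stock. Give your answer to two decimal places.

$321.88

PV(dividends) I = 1.97·e^(−0.0313·1/12) + 1.97·e^(−0.0313·12/12) + 1.97·e^(−0.0313·13/12) + 1.97·e^(−0.0313·14/12)
I = 1.9649 + 1.9093 + 1.9043 + 1.8994 = 7.6779
F = (S − I)·e^(rT) = (316.40 − 7.6779) · e^(0.0313·16/12)
= 308.7221 · e^0.041733 = 308.7221 × 1.042616 = $321.88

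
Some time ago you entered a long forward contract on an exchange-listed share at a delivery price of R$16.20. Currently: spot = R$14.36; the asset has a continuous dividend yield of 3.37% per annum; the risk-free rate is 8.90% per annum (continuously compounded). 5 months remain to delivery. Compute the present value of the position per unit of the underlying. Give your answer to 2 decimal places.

Current fair forward for the remaining 5 months: F = S·e^((r − q)·T), (r − q) = 0.0890 − 0.0337 = 0.0553
F = 14.36 · e^(0.0553 × 5/12) = 14.36 × 1.023309 = 14.6947
Value of long forward = (F − K)·e^(−rT) = (14.6947 − 16.20) · e^(−0.0890·5/12)
= -1.5053 × 0.963596 = -1.45

-R$1.45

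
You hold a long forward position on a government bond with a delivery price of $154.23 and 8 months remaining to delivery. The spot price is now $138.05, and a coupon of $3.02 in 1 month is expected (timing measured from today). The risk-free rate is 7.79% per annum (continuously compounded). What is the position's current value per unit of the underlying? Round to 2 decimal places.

-$11.38

PV(remaining coupons) I = 3.02·e^(−0.0779·1/12) = 3.0005
Current forward F = (S − I)·e^(rT) = (138.05 − 3.0005)·e^(0.0779·8/12) = 135.0495 × 1.053306 = 142.2484
Value (long) = (F − K)·e^(−rT) = (142.2484 − 154.23) × 0.949392 = -11.3752
Value = -$11.38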